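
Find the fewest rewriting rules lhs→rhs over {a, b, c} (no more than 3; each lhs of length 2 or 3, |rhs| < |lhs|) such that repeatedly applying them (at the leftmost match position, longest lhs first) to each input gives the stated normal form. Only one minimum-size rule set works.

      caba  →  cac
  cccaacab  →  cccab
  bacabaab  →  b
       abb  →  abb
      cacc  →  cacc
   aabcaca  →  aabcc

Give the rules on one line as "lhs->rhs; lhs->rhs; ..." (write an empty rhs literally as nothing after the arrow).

  | caba => cac
  | cccaacab => cccacb => cccab
  | bacabaab => ccabaab => ccacab => cccb => ccb => cb => b
  | abb

aca->c; ba->c; cb->b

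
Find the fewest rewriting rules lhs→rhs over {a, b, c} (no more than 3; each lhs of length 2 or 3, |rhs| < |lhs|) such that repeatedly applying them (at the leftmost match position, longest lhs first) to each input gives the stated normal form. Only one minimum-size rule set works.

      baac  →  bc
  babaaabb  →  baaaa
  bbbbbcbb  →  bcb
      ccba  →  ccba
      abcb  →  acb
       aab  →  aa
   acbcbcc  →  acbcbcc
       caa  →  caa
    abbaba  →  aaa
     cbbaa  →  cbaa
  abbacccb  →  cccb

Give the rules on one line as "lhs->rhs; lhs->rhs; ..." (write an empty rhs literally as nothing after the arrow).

aac->c; ab->a; bb->b

  | baac => bc
  | babaaabb => baaaabb => baaaab => baaaa
  | bbbbbcbb => bbbbcbb => bbbcbb => bbcbb => bcbb => bcb
  | ccba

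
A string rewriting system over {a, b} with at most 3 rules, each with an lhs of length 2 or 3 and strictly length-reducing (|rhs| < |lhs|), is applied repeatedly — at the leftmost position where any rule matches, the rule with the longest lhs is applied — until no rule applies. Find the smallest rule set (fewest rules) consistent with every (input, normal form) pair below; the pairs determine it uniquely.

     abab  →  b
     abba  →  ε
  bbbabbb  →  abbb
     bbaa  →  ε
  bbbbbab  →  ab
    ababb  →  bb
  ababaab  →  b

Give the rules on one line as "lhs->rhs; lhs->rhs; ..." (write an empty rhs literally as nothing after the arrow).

aa->; ba->a

  | abab => aab => b
  | abba => aba => aa => ε
  | bbbabbb => bbabbb => babbb => abbb
  | bbaa => baa => aa => ε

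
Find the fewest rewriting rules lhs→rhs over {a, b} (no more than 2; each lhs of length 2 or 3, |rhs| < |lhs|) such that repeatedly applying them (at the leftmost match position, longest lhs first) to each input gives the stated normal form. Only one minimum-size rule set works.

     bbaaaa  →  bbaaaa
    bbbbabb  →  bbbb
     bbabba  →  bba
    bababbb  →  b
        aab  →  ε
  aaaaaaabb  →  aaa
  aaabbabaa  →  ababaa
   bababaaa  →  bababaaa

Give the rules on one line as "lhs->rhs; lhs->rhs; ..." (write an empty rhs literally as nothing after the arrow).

aab->; abb->

  | bbaaaa
  | bbbbabb => bbbb
  | bbabba => bba
  | bababbb => babb => b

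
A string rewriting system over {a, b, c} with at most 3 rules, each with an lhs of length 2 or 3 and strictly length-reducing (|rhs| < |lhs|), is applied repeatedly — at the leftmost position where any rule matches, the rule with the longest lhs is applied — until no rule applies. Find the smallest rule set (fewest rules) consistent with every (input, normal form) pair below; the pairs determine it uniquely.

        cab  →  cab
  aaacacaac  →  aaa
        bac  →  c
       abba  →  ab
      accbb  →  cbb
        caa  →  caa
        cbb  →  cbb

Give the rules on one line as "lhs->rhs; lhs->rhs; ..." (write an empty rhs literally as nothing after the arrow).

ac->; ba->

  | cab
  | aaacacaac => aaacaac => aaaac => aaa
  | bac => c
  | abba => ab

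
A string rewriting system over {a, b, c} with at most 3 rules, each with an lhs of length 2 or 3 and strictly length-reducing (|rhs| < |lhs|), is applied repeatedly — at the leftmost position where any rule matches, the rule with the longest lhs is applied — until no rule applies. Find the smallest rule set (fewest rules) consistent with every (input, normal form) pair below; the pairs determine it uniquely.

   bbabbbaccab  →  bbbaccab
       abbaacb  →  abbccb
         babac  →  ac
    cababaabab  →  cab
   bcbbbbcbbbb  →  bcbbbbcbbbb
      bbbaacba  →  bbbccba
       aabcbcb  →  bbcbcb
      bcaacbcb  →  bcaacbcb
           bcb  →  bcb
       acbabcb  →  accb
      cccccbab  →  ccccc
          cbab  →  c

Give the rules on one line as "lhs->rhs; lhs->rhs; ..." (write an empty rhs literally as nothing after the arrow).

aab->bb; baa->bc; bab->

  | bbabbbaccab => bbbaccab
  | abbaacb => abbccb
  | babac => ac
  | cababaabab => caaabab => cabbab => cab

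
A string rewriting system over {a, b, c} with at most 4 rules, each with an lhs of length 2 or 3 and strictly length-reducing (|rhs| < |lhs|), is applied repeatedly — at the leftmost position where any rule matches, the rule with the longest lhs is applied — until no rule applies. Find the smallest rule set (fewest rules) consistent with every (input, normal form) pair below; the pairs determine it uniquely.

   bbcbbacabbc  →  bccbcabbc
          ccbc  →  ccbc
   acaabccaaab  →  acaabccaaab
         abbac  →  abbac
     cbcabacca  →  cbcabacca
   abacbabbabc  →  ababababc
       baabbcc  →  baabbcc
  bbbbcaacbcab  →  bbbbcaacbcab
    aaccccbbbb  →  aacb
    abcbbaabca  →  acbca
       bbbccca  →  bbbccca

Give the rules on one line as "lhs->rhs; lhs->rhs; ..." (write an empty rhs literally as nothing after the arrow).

bcb->cc; cba->cb; cbb->ba

  | bbcbbacabbc => bccbacabbc => bccbcabbc
  | ccbc
  | acaabccaaab
  | abbac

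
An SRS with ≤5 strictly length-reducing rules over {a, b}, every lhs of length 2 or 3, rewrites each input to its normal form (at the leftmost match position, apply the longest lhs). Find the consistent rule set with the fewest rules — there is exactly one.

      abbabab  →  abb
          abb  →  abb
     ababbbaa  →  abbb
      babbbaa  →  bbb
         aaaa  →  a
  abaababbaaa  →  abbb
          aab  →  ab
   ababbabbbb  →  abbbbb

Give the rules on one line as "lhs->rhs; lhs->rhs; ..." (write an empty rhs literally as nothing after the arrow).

  | abbabab => abbab => abb
  | abb
  | ababbbaa => abbbaa => abbb
  | babbbaa => bbbaa => bbb

aa->a; ba->b; baa->b; bab->b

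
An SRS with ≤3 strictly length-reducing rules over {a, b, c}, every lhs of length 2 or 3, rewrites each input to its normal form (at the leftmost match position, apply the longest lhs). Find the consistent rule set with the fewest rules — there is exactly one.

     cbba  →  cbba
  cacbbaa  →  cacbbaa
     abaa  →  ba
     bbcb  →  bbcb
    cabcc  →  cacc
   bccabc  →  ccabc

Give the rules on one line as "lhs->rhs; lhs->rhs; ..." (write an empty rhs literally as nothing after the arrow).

aba->b; bcc->cc

  | cbba
  | cacbbaa
  | abaa => ba
  | bbcb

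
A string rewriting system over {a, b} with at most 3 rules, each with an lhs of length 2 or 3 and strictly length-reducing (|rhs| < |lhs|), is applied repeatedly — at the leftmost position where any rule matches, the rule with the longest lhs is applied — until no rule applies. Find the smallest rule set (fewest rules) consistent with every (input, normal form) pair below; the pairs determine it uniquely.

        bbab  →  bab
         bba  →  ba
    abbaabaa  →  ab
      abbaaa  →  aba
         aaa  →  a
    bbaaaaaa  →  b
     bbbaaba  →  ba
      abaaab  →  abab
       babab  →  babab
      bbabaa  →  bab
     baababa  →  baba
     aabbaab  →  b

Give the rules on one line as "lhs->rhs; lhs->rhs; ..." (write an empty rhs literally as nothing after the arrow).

  | bbab => bab
  | bba => ba
  | abbaabaa => abaabaa => abbaa => abaa => ab
  | abbaaa => abaaa => aba

aa->; bb->b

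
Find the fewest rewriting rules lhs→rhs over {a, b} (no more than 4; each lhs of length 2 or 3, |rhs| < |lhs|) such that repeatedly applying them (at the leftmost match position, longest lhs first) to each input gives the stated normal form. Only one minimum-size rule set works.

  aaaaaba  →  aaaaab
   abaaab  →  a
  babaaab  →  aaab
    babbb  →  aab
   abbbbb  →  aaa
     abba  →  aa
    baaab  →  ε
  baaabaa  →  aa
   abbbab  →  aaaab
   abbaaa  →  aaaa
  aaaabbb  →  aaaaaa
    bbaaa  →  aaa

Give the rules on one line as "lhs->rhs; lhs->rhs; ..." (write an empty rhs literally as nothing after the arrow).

ba->b; bb->; bbb->aa

  | aaaaaba => aaaaab
  | abaaab => abaab => abab => abb => a
  | babaaab => bbaaab => aaab
  | babbb => bbbb => aab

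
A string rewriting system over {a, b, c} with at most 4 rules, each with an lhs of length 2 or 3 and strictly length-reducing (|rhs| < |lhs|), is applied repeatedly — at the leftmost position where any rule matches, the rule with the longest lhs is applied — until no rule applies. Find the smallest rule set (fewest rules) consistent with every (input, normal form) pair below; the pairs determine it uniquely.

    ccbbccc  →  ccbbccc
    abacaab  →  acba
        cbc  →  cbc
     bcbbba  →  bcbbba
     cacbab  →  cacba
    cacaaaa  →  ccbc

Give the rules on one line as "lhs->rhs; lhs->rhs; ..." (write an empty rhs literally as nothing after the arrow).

  | ccbbccc
  | abacaab => aacaab => acbab => acba
  | cbc
  | bcbbba

aaa->c; ab->a; aca->cb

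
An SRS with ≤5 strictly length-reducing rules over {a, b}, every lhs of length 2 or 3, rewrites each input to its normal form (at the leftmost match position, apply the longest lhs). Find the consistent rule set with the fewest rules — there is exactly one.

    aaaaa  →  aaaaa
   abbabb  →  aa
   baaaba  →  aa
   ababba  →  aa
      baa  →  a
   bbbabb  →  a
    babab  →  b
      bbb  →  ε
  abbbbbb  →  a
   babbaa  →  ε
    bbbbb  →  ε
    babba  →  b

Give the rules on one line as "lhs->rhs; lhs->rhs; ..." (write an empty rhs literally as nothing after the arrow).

  | aaaaa
  | abbabb => aabb => aa
  | baaaba => aaba => aa
  | ababba => abba => aa

ab->; abb->a; ba->; bbb->ab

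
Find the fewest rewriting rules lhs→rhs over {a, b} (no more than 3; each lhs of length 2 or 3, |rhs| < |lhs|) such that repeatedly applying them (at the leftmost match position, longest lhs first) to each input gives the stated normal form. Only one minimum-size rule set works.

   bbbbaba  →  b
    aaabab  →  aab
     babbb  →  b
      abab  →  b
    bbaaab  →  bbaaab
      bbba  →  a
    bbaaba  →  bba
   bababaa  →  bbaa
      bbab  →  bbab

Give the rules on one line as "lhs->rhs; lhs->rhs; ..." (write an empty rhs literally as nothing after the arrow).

  | bbbbaba => baba => b
  | aaabab => aab
  | babbb => bbbb => b
  | abab => b

aba->; abb->bb; bbb->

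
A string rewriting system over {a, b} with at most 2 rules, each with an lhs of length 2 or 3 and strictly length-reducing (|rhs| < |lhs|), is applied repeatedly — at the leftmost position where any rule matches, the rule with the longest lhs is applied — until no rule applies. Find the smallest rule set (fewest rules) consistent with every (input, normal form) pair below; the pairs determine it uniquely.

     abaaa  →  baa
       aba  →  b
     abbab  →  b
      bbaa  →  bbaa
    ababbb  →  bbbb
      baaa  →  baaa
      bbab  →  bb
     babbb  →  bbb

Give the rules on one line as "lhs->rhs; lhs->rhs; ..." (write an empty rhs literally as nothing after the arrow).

ab->; aba->b

  | abaaa => baa
  | aba => b
  | abbab => bab => b
  | bbaa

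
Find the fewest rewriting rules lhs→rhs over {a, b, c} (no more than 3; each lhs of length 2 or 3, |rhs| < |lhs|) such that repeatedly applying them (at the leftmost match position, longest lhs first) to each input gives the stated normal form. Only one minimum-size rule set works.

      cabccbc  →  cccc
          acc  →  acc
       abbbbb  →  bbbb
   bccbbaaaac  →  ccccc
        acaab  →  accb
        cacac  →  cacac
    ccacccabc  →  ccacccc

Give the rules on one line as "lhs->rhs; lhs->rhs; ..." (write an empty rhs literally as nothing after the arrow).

  | cabccbc => cccbc => cccc
  | acc
  | abbbbb => bbbb
  | bccbbaaaac => ccbbaaaac => ccbbcaac => ccbcaac => cccaac => ccccc

aa->c; ab->; bc->c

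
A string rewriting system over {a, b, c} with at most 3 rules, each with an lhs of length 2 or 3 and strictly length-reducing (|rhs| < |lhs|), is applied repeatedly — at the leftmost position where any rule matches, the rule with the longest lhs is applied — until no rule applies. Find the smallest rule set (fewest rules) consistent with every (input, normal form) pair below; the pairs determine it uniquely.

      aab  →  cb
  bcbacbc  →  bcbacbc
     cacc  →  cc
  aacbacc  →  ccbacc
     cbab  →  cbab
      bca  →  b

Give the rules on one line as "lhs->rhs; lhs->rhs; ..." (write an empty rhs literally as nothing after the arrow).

aa->c; ca->

  | aab => cb
  | bcbacbc
  | cacc => cc
  | aacbacc => ccbacc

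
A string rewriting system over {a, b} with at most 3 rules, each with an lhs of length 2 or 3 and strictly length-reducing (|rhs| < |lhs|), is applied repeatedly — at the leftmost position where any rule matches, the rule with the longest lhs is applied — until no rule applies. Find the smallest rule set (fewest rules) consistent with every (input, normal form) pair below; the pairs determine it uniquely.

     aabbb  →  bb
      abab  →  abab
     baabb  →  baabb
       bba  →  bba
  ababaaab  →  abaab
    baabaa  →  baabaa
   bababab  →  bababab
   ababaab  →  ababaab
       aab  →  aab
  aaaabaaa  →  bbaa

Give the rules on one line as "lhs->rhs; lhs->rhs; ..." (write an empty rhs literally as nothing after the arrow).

aaa->bb; bbb->a

  | aabbb => aaa => bb
  | abab
  | baabb
  | bba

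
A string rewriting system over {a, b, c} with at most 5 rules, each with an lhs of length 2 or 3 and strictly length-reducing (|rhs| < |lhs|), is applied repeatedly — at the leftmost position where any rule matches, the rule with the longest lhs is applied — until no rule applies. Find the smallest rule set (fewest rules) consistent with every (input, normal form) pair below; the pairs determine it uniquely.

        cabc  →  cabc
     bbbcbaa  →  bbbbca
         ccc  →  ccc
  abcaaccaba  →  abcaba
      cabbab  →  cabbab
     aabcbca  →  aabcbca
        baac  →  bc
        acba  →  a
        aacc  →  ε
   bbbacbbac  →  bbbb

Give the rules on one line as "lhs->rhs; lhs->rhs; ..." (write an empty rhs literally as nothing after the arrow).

  | cabc
  | bbbcbaa => bbbbca
  | ccc
  | abcaaccaba => abcacaba => abcaba

ac->; acb->; baa->b; cba->bc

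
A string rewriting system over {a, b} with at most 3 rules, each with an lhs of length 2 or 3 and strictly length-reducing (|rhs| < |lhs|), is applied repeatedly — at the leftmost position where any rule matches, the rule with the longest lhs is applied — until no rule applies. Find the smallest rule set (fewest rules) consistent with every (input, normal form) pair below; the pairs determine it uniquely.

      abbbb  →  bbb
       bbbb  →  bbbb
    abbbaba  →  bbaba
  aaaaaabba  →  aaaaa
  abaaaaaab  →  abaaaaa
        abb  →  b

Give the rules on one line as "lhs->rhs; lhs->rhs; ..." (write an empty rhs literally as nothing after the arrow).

  | abbbb => bbb
  | bbbb
  | abbbaba => bbaba
  | aaaaaabba => aaaaaba => aaaaa

aab->a; abb->b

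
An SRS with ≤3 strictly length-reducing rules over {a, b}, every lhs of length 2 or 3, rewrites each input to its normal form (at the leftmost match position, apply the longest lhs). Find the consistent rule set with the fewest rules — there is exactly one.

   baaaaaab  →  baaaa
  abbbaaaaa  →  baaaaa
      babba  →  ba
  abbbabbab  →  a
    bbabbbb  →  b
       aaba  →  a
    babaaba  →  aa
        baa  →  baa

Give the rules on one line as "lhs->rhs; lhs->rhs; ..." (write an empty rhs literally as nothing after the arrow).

aab->; ab->b; bb->a

  | baaaaaab => baaaa
  | abbbaaaaa => bbbaaaaa => abaaaaa => baaaaa
  | babba => bbba => aba => ba
  | abbbabbab => bbbabbab => ababbab => babbab => bbbab => abab => bab => bb => a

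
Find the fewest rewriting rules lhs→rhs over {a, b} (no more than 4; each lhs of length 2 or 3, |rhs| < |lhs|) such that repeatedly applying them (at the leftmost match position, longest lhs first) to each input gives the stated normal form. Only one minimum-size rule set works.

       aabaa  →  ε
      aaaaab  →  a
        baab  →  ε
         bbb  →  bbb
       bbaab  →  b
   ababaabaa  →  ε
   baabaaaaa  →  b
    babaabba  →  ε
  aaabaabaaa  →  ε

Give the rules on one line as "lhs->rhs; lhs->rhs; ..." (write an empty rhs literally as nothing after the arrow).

  | aabaa => aaa => ba => ε
  | aaaaab => baaab => aab => a
  | baab => ab => ε
  | bbb

aa->b; aab->a; ab->; ba->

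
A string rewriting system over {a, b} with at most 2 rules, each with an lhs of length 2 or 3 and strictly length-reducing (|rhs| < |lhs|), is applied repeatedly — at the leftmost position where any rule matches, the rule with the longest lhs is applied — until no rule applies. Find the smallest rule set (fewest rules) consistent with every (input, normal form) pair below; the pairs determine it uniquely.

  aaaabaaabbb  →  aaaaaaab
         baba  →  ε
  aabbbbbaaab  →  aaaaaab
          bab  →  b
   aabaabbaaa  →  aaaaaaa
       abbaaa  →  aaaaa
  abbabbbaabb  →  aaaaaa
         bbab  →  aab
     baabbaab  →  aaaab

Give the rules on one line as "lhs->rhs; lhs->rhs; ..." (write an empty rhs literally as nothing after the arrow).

ba->; bb->a

  | aaaabaaabbb => aaaaaabbb => aaaaaaab
  | baba => ba => ε
  | aabbbbbaaab => aaabbbaaab => aaaabaaab => aaaaaab
  | bab => b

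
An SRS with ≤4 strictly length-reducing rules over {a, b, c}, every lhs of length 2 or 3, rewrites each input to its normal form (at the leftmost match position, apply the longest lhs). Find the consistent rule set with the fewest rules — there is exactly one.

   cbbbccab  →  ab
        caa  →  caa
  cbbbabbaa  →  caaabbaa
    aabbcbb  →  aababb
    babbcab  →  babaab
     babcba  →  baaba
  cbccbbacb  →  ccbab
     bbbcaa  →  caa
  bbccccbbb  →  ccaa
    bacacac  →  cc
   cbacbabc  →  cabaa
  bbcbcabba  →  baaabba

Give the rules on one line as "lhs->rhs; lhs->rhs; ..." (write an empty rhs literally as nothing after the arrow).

ac->c; bbb->aa; bc->a; ccc->

  | cbbbccab => caaccab => caccab => cccab => ab
  | caa
  | cbbbabbaa => caaabbaa
  | aabbcbb => aababb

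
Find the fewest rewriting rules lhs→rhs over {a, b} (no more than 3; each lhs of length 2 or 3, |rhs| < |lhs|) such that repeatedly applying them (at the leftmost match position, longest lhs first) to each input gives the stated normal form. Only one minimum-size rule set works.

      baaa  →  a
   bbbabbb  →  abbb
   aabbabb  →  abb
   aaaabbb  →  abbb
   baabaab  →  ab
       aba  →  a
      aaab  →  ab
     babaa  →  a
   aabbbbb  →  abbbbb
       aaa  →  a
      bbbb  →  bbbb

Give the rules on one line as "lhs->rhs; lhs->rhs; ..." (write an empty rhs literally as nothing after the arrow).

  | baaa => aaa => aa => a
  | bbbabbb => bbabbb => babbb => abbb
  | aabbabb => abbabb => ababb => aabb => abb
  | aaaabbb => aaabbb => aabbb => abbb

aa->a; ba->a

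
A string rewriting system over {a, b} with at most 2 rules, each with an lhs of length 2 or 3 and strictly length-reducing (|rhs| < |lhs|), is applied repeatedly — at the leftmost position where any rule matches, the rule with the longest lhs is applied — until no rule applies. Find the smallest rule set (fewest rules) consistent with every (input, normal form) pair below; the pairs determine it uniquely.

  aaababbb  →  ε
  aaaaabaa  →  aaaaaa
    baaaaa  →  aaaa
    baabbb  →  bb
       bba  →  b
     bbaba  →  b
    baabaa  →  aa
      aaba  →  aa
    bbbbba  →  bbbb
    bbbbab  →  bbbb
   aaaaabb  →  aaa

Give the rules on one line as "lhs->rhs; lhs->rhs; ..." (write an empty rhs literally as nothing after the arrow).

ab->; ba->

  | aaababbb => aaabbb => aabb => ab => ε
  | aaaaabaa => aaaaaa
  | baaaaa => aaaa
  | baabbb => abbb => bb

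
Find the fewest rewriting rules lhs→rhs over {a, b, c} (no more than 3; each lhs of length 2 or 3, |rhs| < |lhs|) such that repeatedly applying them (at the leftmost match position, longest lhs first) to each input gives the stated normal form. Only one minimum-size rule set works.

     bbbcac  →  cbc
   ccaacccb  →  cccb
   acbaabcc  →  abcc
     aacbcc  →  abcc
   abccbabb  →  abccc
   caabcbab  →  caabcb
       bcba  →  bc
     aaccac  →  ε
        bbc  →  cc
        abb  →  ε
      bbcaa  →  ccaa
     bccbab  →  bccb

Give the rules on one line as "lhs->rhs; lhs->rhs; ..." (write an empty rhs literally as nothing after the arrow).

  | bbbcac => cbcac => cbc
  | ccaacccb => ccaccb => cccb
  | acbaabcc => baabcc => abcc
  | aacbcc => abcc

ac->; ba->; bb->c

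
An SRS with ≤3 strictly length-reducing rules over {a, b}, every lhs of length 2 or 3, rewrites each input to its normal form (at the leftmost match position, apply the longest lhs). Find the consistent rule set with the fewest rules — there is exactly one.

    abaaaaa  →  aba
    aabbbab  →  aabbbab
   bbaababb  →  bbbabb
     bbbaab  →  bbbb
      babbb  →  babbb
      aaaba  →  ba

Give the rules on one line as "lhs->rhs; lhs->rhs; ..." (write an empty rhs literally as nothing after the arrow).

  | abaaaaa => abaaa => aba
  | aabbbab
  | bbaababb => bbbabb
  | bbbaab => bbbb

aaa->; baa->b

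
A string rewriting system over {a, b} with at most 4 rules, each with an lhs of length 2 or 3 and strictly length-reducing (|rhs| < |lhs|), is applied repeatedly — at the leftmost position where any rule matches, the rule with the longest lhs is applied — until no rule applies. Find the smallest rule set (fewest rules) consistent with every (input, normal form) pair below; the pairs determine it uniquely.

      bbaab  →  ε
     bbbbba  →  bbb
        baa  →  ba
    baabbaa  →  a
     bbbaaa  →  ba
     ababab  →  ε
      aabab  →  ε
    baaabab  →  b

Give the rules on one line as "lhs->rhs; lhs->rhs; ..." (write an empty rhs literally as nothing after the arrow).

aa->a; ab->; bba->

  | bbaab => ab => ε
  | bbbbba => bbb
  | baa => ba
  | baabbaa => babbaa => bbaa => a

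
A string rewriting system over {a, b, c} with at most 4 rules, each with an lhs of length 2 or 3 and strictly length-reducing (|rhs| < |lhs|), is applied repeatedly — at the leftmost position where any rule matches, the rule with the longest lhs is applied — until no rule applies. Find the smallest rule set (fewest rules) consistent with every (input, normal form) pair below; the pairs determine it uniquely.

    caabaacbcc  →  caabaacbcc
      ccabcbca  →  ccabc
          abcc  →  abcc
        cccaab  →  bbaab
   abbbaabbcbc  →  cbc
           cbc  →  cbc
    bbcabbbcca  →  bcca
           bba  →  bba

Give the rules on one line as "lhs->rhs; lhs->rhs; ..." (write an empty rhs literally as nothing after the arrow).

aaa->b; bbb->; bca->; ccc->bb

  | caabaacbcc
  | ccabcbca => ccabc
  | abcc
  | cccaab => bbaab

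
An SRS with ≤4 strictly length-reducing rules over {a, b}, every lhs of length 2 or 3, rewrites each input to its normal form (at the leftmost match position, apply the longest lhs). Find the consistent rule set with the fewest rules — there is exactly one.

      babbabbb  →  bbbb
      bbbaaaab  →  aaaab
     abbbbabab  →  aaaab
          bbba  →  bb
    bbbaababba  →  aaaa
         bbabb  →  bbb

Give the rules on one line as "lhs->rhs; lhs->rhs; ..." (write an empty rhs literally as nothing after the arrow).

abb->aa; ba->; baa->aa

  | babbabbb => bbabbb => bbbb
  | bbbaaaab => bbaaaab => baaaab => aaaab
  | abbbbabab => aabbabab => aaaabab => aaaab
  | bbba => bb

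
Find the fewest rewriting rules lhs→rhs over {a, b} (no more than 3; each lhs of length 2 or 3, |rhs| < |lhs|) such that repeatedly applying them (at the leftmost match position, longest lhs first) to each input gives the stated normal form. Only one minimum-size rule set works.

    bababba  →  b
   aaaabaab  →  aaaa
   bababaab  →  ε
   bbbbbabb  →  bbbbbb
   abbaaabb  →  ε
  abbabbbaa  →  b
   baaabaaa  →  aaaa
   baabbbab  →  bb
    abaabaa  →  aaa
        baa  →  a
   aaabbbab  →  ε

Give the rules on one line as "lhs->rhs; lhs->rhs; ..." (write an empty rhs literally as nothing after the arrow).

  | bababba => babba => bba => b
  | aaaabaab => aaaaab => aaaa
  | bababaab => babaab => baab => ab => ε
  | bbbbbabb => bbbbbb

ab->; ba->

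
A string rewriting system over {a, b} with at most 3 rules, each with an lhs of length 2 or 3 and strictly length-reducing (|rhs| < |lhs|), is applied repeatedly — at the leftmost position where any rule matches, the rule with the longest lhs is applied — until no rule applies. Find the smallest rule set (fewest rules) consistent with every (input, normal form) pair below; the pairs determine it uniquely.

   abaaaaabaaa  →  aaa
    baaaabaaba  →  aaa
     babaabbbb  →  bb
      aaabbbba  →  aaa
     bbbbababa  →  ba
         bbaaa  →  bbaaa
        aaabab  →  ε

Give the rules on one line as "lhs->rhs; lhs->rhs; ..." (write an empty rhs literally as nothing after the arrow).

aab->b; ab->; bbb->aa

  | abaaaaabaaa => aaaaabaaa => aaabaaa => abaaa => aaa
  | baaaabaaba => baabaaba => bbaaba => bbba => aaa
  | babaabbbb => baabbbb => bbbbb => aabb => bb
  | aaabbbba => abbbba => bbba => aaa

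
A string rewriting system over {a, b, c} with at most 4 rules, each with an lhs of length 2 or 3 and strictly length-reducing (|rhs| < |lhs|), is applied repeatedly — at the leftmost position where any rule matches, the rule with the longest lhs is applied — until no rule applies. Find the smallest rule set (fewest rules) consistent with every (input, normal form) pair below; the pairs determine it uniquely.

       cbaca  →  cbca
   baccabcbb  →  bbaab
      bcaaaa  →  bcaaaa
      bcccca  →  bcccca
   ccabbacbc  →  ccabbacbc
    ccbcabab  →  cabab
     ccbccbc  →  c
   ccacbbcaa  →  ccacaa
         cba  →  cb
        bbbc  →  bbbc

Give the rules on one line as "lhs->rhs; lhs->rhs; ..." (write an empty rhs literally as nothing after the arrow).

acc->ba; cba->cb; cbb->; ccb->

  | cbaca => cbca
  | baccabcbb => bbaabcbb => bbaab
  | bcaaaa
  | bcccca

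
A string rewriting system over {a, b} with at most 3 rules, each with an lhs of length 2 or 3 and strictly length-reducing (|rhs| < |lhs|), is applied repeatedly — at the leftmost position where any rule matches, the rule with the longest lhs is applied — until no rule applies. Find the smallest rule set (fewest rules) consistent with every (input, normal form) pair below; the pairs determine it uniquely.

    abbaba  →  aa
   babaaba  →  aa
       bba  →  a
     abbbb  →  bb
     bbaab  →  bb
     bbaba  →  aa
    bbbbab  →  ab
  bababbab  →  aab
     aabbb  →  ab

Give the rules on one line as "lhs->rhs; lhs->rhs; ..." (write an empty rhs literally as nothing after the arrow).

abb->; ba->a; baa->

  | abbaba => aba => aa
  | babaaba => abaaba => aba => aa
  | bba => ba => a
  | abbbb => bb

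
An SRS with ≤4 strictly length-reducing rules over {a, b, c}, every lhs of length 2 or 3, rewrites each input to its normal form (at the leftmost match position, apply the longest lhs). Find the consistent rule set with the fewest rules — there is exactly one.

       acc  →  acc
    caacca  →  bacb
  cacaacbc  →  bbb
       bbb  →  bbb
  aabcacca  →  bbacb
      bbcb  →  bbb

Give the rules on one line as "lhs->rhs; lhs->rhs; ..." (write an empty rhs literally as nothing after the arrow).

  | acc
  | caacca => bacca => bacb
  | cacaacbc => bcaacbc => baacbc => bbcbc => bbbc => bbb
  | bbb

aa->b; bc->b; ca->b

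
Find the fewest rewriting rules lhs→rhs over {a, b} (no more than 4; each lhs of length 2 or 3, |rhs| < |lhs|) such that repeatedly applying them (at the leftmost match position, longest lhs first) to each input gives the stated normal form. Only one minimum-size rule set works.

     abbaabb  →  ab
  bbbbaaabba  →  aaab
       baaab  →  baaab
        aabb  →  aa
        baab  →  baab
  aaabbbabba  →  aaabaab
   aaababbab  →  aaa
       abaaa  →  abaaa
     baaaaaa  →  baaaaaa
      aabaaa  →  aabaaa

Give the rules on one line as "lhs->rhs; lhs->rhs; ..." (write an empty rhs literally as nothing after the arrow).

  | abbaabb => ababb => ab
  | bbbbaaabba => babaaabba => aaabba => aaab
  | baaab
  | aabb => aa

bab->; bb->; bba->b; bbb->ba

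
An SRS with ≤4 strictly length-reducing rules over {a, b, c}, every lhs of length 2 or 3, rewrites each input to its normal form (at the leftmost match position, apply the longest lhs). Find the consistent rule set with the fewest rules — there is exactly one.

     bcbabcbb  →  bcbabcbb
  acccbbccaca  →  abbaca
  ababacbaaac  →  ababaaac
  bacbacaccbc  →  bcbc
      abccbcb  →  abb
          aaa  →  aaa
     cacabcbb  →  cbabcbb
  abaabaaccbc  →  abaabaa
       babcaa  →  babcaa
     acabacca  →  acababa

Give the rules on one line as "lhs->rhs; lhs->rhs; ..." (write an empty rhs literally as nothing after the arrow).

  | bcbabcbb
  | acccbbccaca => abcbbccaca => abccaca => abbaca
  | ababacbaaac => ababaaac
  | bacbacaccbc => bacaccbc => bacbcbc => bcbc

acb->; bbc->; cac->cb; cc->b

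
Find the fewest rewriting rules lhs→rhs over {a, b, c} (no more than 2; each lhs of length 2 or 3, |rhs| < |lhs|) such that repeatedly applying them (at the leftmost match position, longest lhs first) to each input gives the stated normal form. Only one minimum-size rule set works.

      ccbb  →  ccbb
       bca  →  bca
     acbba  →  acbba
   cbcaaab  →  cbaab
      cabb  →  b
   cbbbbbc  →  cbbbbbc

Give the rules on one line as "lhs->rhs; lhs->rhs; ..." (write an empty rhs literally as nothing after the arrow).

  | ccbb
  | bca
  | acbba
  | cbcaaab => cbaab

caa->a; cab->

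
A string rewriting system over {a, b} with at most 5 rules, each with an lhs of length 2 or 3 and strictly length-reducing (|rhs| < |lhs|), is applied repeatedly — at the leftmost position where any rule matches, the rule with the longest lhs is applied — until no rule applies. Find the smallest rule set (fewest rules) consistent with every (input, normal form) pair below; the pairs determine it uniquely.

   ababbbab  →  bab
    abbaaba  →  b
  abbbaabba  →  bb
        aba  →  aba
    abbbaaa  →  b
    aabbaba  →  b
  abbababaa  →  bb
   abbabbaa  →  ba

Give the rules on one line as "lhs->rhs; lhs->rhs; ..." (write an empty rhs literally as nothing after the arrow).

  | ababbbab => abaabab => abbab => aaab => bab
  | abbaaba => aaaaba => baaba => bba => b
  | abbbaabba => aabaabba => baabba => bbba => bb
  | aba

aa->b; aab->b; abb->aa; bba->b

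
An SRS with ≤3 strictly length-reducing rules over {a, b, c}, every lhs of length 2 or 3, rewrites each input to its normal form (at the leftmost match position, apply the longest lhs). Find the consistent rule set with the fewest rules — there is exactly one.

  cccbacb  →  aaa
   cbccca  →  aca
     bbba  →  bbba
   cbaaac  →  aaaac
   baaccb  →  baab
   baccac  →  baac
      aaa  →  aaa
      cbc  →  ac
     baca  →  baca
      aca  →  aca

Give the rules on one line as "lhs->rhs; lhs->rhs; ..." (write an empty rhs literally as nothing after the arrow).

cb->a; cc->

  | cccbacb => cbacb => aacb => aaa
  | cbccca => accca => aca
  | bbba
  | cbaaac => aaaac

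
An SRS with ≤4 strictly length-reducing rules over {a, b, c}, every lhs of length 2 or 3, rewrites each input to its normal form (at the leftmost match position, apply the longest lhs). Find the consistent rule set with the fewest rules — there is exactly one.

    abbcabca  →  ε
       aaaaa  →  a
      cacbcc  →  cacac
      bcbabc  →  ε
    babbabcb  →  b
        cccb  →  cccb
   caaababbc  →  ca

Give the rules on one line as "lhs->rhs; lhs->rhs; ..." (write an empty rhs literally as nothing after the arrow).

  | abbcabca => abaabca => aabca => bca => aa => ε
  | aaaaa => aaa => a
  | cacbcc => cacac
  | bcbabc => ababc => abc => aa => ε

aa->; ba->; bc->a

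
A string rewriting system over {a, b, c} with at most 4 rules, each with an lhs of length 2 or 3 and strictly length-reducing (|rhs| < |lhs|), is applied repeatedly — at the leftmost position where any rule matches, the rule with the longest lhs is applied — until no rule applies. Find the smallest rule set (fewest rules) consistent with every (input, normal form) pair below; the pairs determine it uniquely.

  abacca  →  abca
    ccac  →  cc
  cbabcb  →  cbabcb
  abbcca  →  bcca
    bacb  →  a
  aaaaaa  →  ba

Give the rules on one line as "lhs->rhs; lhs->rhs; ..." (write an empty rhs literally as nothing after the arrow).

aa->b; ac->; bb->a

  | abacca => abca
  | ccac => cc
  | cbabcb
  | abbcca => aacca => bcca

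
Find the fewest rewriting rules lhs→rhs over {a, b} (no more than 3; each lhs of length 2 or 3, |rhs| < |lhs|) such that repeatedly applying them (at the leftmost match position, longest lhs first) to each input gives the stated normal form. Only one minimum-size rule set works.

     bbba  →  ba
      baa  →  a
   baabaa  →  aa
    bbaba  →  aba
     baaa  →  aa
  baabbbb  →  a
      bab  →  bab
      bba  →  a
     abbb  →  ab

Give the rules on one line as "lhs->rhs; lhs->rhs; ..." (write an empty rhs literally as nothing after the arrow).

baa->a; bb->

  | bbba => ba
  | baa => a
  | baabaa => abaa => aa
  | bbaba => aba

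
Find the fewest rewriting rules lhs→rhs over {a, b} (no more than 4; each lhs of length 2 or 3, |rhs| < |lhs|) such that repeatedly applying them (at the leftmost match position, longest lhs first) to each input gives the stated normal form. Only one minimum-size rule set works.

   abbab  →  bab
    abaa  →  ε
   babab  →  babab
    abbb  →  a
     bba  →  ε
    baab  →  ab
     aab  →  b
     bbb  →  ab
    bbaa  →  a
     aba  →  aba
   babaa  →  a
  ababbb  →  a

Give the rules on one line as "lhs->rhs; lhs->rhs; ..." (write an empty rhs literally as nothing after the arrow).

aa->; abb->b; baa->a; bb->a

  | abbab => bab
  | abaa => aa => ε
  | babab
  | abbb => bb => a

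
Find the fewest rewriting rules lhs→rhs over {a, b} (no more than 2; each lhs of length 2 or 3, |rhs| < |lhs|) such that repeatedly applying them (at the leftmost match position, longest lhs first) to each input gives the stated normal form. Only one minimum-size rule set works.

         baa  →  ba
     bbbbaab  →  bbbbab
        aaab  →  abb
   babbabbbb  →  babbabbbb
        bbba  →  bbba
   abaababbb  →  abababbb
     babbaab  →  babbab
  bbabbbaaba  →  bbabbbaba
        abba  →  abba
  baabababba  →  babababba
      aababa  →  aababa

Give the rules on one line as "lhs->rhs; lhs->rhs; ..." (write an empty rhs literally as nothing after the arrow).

aaa->ab; baa->ba

  | baa => ba
  | bbbbaab => bbbbab
  | aaab => abb
  | babbabbbb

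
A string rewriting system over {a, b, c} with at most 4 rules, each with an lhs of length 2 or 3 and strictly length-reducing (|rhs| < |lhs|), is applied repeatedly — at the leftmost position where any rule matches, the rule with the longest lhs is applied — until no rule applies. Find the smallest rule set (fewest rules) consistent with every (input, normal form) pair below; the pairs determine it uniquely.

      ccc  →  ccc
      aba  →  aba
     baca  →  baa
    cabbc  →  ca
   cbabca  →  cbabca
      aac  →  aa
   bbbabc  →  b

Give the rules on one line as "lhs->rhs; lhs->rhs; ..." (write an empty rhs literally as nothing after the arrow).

  | ccc
  | aba
  | baca => baa
  | cabbc => ca

ac->a; bba->b; bbc->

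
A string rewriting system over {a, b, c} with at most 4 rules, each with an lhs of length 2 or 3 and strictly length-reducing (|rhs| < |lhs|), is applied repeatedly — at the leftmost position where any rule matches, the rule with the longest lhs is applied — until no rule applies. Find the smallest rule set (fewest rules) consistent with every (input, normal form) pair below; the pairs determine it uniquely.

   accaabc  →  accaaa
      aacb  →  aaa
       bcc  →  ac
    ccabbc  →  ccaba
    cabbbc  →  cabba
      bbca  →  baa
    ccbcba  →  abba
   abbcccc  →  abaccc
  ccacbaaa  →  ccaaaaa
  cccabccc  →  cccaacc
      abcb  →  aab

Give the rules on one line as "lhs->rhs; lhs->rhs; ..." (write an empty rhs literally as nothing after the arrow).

  | accaabc => accaaa
  | aacb => aaa
  | bcc => ac
  | ccabbc => ccaba

bc->a; cb->a; cbc->bb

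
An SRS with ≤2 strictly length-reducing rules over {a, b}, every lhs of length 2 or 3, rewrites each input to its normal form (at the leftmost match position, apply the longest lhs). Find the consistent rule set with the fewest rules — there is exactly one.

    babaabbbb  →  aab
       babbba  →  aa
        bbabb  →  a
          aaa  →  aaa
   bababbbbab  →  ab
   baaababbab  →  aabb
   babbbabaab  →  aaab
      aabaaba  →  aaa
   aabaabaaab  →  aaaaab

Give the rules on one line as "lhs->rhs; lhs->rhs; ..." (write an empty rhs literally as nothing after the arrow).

  | babaabbbb => baabbbb => abbbb => aab
  | babbba => bbba => aa
  | bbabb => bbb => a
  | aaa

ba->; bbb->a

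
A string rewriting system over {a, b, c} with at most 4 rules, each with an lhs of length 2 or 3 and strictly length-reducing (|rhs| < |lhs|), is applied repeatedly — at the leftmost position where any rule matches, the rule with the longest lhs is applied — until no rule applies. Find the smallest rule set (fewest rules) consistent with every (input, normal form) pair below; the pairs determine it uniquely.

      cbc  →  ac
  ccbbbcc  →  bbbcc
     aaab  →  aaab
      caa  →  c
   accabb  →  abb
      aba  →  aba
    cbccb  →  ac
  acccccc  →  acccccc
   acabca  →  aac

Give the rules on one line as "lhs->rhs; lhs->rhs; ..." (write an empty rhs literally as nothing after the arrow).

ca->c; cb->a; cbb->bb

  | cbc => ac
  | ccbbbcc => cbbbcc => bbbcc
  | aaab
  | caa => ca => c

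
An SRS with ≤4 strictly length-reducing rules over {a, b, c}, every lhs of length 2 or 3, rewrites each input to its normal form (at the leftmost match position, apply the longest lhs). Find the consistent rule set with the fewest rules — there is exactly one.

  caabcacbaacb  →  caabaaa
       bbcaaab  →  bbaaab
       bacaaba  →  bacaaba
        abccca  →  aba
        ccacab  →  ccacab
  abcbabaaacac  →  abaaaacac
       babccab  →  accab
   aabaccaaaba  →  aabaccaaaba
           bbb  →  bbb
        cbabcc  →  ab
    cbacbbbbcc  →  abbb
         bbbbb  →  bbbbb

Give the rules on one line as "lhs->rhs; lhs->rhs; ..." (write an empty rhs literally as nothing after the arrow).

  | caabcacbaacb => caabacbaacb => caabaaacb => caabaaa
  | bbcaaab => bbaaab
  | bacaaba
  | abccca => abcca => abca => aba

bab->a; bc->b; cb->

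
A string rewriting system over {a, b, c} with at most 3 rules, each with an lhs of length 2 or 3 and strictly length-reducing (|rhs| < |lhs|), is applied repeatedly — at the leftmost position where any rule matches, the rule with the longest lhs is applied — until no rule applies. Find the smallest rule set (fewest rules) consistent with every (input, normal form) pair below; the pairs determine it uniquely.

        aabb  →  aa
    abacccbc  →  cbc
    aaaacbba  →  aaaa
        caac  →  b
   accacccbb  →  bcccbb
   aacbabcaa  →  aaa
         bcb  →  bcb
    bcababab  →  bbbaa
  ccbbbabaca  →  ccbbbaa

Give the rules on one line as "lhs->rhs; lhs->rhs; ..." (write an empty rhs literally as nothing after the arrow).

  | aabb => aab => aa
  | abacccbc => aacccbc => accbc => cbc
  | aaaacbba => aaabba => aaaba => aaaa
  | caac => bac => b

ab->a; ac->; ca->b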